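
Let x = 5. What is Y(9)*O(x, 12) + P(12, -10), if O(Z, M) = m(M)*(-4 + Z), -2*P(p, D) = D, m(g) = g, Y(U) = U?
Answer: 113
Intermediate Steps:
P(p, D) = -D/2
O(Z, M) = M*(-4 + Z)
Y(9)*O(x, 12) + P(12, -10) = 9*(12*(-4 + 5)) - ½*(-10) = 9*(12*1) + 5 = 9*12 + 5 = 108 + 5 = 113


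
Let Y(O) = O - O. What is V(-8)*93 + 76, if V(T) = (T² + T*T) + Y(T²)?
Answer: 11980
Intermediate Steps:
Y(O) = 0
V(T) = 2*T² (V(T) = (T² + T*T) + 0 = (T² + T²) + 0 = 2*T² + 0 = 2*T²)
V(-8)*93 + 76 = (2*(-8)²)*93 + 76 = (2*64)*93 + 76 = 128*93 + 76 = 11904 + 76 = 11980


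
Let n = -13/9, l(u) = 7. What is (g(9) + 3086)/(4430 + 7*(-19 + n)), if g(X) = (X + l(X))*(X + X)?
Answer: 15183/19291 ≈ 0.78705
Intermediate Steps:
g(X) = 2*X*(7 + X) (g(X) = (X + 7)*(X + X) = (7 + X)*(2*X) = 2*X*(7 + X))
n = -13/9 (n = -13*⅑ = -13/9 ≈ -1.4444)
(g(9) + 3086)/(4430 + 7*(-19 + n)) = (2*9*(7 + 9) + 3086)/(4430 + 7*(-19 - 13/9)) = (2*9*16 + 3086)/(4430 + 7*(-184/9)) = (288 + 3086)/(4430 - 1288/9) = 3374/(38582/9) = 3374*(9/38582) = 15183/19291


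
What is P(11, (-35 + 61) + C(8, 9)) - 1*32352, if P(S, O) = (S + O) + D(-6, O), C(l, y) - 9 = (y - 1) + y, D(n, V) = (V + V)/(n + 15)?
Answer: -290497/9 ≈ -32277.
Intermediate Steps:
D(n, V) = 2*V/(15 + n) (D(n, V) = (2*V)/(15 + n) = 2*V/(15 + n))
C(l, y) = 8 + 2*y (C(l, y) = 9 + ((y - 1) + y) = 9 + ((-1 + y) + y) = 9 + (-1 + 2*y) = 8 + 2*y)
P(S, O) = S + 11*O/9 (P(S, O) = (S + O) + 2*O/(15 - 6) = (O + S) + 2*O/9 = S + 11*O/9)
P(11, (-35 + 61) + C(8, 9)) - 1*32352 = (11 + 11*((-35 + 61) + (8 + 2*9))/9) - 1*32352 = (11 + 11*(26 + (8 + 18))/9) - 32352 = (11 + 11*(26 + 26)/9) - 32352 = (11 + (11/9)*52) - 32352 = (11 + 572/9) - 32352 = 671/9 - 32352 = -290497/9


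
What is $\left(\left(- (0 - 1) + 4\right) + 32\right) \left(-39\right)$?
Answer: $-1443$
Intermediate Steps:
$\left(\left(- (0 - 1) + 4\right) + 32\right) \left(-39\right) = \left(\left(\left(-1\right) \left(-1\right) + 4\right) + 32\right) \left(-39\right) = \left(\left(1 + 4\right) + 32\right) \left(-39\right) = \left(5 + 32\right) \left(-39\right) = 37 \left(-39\right) = -1443$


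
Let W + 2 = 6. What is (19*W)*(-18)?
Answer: -1368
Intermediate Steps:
W = 4 (W = -2 + 6 = 4)
(19*W)*(-18) = (19*4)*(-18) = 76*(-18) = -1368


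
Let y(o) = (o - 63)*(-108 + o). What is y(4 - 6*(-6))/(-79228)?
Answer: -391/19807 ≈ -0.019740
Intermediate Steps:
y(o) = (-108 + o)*(-63 + o) (y(o) = (-63 + o)*(-108 + o) = (-108 + o)*(-63 + o))
y(4 - 6*(-6))/(-79228) = (6804 + (4 - 6*(-6))² - 171*(4 - 6*(-6)))/(-79228) = (6804 + (4 + 36)² - 171*(4 + 36))*(-1/79228) = (6804 + 40² - 171*40)*(-1/79228) = (6804 + 1600 - 6840)*(-1/79228) = 1564*(-1/79228) = -391/19807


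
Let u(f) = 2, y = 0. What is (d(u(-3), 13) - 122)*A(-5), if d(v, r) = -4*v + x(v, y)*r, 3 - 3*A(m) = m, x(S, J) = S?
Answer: -832/3 ≈ -277.33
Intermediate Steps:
A(m) = 1 - m/3
d(v, r) = -4*v + r*v (d(v, r) = -4*v + v*r = -4*v + r*v)
(d(u(-3), 13) - 122)*A(-5) = (2*(-4 + 13) - 122)*(1 - ⅓*(-5)) = (2*9 - 122)*(1 + 5/3) = (18 - 122)*(8/3) = -104*8/3 = -832/3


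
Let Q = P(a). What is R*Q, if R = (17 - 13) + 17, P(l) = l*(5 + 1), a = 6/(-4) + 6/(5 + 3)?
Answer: -189/2 ≈ -94.500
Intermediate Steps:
a = -¾ (a = 6*(-¼) + 6/8 = -3/2 + 6*(⅛) = -3/2 + ¾ = -¾ ≈ -0.75000)
P(l) = 6*l (P(l) = l*6 = 6*l)
R = 21 (R = 4 + 17 = 21)
Q = -9/2 (Q = 6*(-¾) = -9/2 ≈ -4.5000)
R*Q = 21*(-9/2) = -189/2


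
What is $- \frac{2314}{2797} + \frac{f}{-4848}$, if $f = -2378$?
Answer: $- \frac{2283503}{6779928} \approx -0.3368$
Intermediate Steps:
$- \frac{2314}{2797} + \frac{f}{-4848} = - \frac{2314}{2797} - \frac{2378}{-4848} = \left(-2314\right) \frac{1}{2797} - - \frac{1189}{2424} = - \frac{2314}{2797} + \frac{1189}{2424} = - \frac{2283503}{6779928}$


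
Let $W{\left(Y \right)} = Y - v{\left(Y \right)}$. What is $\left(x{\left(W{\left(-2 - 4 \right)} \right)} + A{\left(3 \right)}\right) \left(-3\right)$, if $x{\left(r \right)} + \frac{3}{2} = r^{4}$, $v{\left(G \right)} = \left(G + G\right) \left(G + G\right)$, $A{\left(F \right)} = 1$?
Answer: $- \frac{3037499997}{2} \approx -1.5187 \cdot 10^{9}$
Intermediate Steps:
$v{\left(G \right)} = 4 G^{2}$ ($v{\left(G \right)} = 2 G 2 G = 4 G^{2}$)
$W{\left(Y \right)} = Y - 4 Y^{2}$
$x{\left(r \right)} = - \frac{3}{2} + r^{4}$
$\left(x{\left(W{\left(-2 - 4 \right)} \right)} + A{\left(3 \right)}\right) \left(-3\right) = \left(\left(- \frac{3}{2} + \left(\left(-2 - 4\right) \left(1 - 4 \left(-2 - 4\right)\right)\right)^{4}\right) + 1\right) \left(-3\right) = \left(\left(- \frac{3}{2} + \left(- 6 \left(1 - -24\right)\right)^{4}\right) + 1\right) \left(-3\right) = \left(\left(- \frac{3}{2} + \left(- 6 \left(1 + 24\right)\right)^{4}\right) + 1\right) \left(-3\right) = \left(\left(- \frac{3}{2} + \left(\left(-6\right) 25\right)^{4}\right) + 1\right) \left(-3\right) = \left(\left(- \frac{3}{2} + \left(-150\right)^{4}\right) + 1\right) \left(-3\right) = \left(\left(- \frac{3}{2} + 506250000\right) + 1\right) \left(-3\right) = \left(\frac{1012499997}{2} + 1\right) \left(-3\right) = \frac{1012499999}{2} \left(-3\right) = - \frac{3037499997}{2}$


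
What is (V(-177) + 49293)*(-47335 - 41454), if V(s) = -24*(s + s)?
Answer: -5131027521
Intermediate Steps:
V(s) = -48*s
(V(-177) + 49293)*(-47335 - 41454) = (-48*(-177) + 49293)*(-47335 - 41454) = (8496 + 49293)*(-88789) = 57789*(-88789) = -5131027521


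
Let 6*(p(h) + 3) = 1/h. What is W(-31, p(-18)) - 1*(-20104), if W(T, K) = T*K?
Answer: 2181307/108 ≈ 20197.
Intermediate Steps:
p(h) = -3 + 1/(6*h)
W(T, K) = K*T
W(-31, p(-18)) - 1*(-20104) = (-3 + (⅙)/(-18))*(-31) - 1*(-20104) = (-3 + (⅙)*(-1/18))*(-31) + 20104 = (-3 - 1/108)*(-31) + 20104 = -325/108*(-31) + 20104 = 10075/108 + 20104 = 2181307/108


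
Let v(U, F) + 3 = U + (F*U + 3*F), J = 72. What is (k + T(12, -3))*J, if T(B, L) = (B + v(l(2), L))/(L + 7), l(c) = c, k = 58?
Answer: 4104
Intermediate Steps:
v(U, F) = -3 + U + 3*F + F*U (v(U, F) = -3 + (U + (F*U + 3*F)) = -3 + (U + (3*F + F*U)) = -3 + (U + 3*F + F*U) = -3 + U + 3*F + F*U)
T(B, L) = (-1 + B + 5*L)/(7 + L) (T(B, L) = (B + (-3 + 2 + 3*L + L*2))/(L + 7) = (B + (-3 + 2 + 3*L + 2*L))/(7 + L) = (B + (-1 + 5*L))/(7 + L) = (-1 + B + 5*L)/(7 + L))
(k + T(12, -3))*J = (58 + (-1 + 12 + 5*(-3))/(7 - 3))*72 = (58 + (-1 + 12 - 15)/4)*72 = (58 + (¼)*(-4))*72 = (58 - 1)*72 = 57*72 = 4104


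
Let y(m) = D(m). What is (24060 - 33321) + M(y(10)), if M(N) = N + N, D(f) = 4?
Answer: -9253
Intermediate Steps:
y(m) = 4
M(N) = 2*N
(24060 - 33321) + M(y(10)) = (24060 - 33321) + 2*4 = -9261 + 8 = -9253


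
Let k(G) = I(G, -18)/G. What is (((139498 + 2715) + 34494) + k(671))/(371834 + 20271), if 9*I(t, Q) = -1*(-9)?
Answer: 118570398/263102455 ≈ 0.45066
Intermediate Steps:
I(t, Q) = 1 (I(t, Q) = (-1*(-9))/9 = (1/9)*9 = 1)
k(G) = 1/G
(((139498 + 2715) + 34494) + k(671))/(371834 + 20271) = (((139498 + 2715) + 34494) + 1/671)/(371834 + 20271) = ((142213 + 34494) + 1/671)/392105 = (176707 + 1/671)*(1/392105) = (118570398/671)*(1/392105) = 118570398/263102455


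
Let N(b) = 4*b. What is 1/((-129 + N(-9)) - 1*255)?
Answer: -1/420 ≈ -0.0023810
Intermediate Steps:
1/((-129 + N(-9)) - 1*255) = 1/((-129 + 4*(-9)) - 1*255) = 1/((-129 - 36) - 255) = 1/(-165 - 255) = 1/(-420) = -1/420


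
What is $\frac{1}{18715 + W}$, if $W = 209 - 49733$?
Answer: $- \frac{1}{30809} \approx -3.2458 \cdot 10^{-5}$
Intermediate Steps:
$W = -49524$
$\frac{1}{18715 + W} = \frac{1}{18715 - 49524} = \frac{1}{-30809} = - \frac{1}{30809}$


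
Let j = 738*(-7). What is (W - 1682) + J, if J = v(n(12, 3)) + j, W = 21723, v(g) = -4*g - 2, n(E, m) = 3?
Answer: 14861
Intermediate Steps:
v(g) = -2 - 4*g
j = -5166
J = -5180 (J = (-2 - 4*3) - 5166 = (-2 - 12) - 5166 = -14 - 5166 = -5180)
(W - 1682) + J = (21723 - 1682) - 5180 = 20041 - 5180 = 14861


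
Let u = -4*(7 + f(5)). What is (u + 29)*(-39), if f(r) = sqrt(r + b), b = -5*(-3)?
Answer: -39 + 312*sqrt(5) ≈ 658.65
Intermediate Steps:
b = 15
f(r) = sqrt(15 + r) (f(r) = sqrt(r + 15) = sqrt(15 + r))
u = -28 - 8*sqrt(5) (u = -4*(7 + sqrt(15 + 5)) = -4*(7 + sqrt(20)) = -4*(7 + 2*sqrt(5)) = -28 - 8*sqrt(5) ≈ -45.889)
(u + 29)*(-39) = ((-28 - 8*sqrt(5)) + 29)*(-39) = (1 - 8*sqrt(5))*(-39) = -39 + 312*sqrt(5)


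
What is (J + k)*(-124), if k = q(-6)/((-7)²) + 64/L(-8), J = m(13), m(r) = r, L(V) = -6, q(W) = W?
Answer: -40300/147 ≈ -274.15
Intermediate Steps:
J = 13
k = -1586/147 (k = -6/((-7)²) + 64/(-6) = -6/49 + 64*(-⅙) = -6*1/49 - 32/3 = -6/49 - 32/3 = -1586/147 ≈ -10.789)
(J + k)*(-124) = (13 - 1586/147)*(-124) = (325/147)*(-124) = -40300/147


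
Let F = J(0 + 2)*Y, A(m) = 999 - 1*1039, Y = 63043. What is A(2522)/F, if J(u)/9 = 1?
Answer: -40/567387 ≈ -7.0499e-5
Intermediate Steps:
J(u) = 9 (J(u) = 9*1 = 9)
A(m) = -40 (A(m) = 999 - 1039 = -40)
F = 567387 (F = 9*63043 = 567387)
A(2522)/F = -40/567387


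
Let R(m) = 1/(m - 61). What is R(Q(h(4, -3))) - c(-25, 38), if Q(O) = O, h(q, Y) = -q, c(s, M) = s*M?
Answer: 61749/65 ≈ 949.98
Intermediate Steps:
c(s, M) = M*s
R(m) = 1/(-61 + m)
R(Q(h(4, -3))) - c(-25, 38) = 1/(-61 - 1*4) - 38*(-25) = 1/(-61 - 4) - 1*(-950) = 1/(-65) + 950 = -1/65 + 950 = 61749/65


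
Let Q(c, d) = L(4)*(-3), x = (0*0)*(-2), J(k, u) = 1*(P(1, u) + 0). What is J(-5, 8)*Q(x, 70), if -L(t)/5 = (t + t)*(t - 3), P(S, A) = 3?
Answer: 360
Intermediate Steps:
L(t) = -10*t*(-3 + t) (L(t) = -5*(t + t)*(t - 3) = -5*2*t*(-3 + t) = -10*t*(-3 + t))
J(k, u) = 3 (J(k, u) = 1*(3 + 0) = 1*3 = 3)
x = 0 (x = 0*(-2) = 0)
Q(c, d) = 120 (Q(c, d) = (10*4*(3 - 1*4))*(-3) = (10*4*(3 - 4))*(-3) = (10*4*(-1))*(-3) = -40*(-3) = 120)
J(-5, 8)*Q(x, 70) = 3*120 = 360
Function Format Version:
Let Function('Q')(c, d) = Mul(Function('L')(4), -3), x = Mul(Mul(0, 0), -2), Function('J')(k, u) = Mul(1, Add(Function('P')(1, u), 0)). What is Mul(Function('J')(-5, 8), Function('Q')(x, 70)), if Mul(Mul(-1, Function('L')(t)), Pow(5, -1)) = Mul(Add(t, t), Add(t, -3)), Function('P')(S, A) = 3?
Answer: 360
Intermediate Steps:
Function('L')(t) = Mul(-10, t, Add(-3, t)) (Function('L')(t) = Mul(-5, Mul(Add(t, t), Add(t, -3))) = Mul(-5, Mul(Mul(2, t), Add(-3, t))) = Mul(-5, Mul(2, t, Add(-3, t))) = Mul(-10, t, Add(-3, t)))
Function('J')(k, u) = 3 (Function('J')(k, u) = Mul(1, Add(3, 0)) = Mul(1, 3) = 3)
x = 0 (x = Mul(0, -2) = 0)
Function('Q')(c, d) = 120 (Function('Q')(c, d) = Mul(Mul(10, 4, Add(3, Mul(-1, 4))), -3) = Mul(Mul(10, 4, Add(3, -4)), -3) = Mul(Mul(10, 4, -1), -3) = Mul(-40, -3) = 120)
Mul(Function('J')(-5, 8), Function('Q')(x, 70)) = Mul(3, 120) = 360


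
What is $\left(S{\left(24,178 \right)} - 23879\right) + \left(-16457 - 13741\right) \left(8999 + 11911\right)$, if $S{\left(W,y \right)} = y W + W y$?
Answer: $-631455515$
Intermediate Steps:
$S{\left(W,y \right)} = 2 W y$ ($S{\left(W,y \right)} = W y + W y = 2 W y$)
$\left(S{\left(24,178 \right)} - 23879\right) + \left(-16457 - 13741\right) \left(8999 + 11911\right) = \left(2 \cdot 24 \cdot 178 - 23879\right) + \left(-16457 - 13741\right) \left(8999 + 11911\right) = \left(8544 - 23879\right) - 631440180 = -15335 - 631440180 = -631455515$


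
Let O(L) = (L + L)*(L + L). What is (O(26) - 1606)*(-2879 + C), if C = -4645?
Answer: -8261352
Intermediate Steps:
O(L) = 4*L² (O(L) = (2*L)*(2*L) = 4*L²)
(O(26) - 1606)*(-2879 + C) = (4*26² - 1606)*(-2879 - 4645) = (4*676 - 1606)*(-7524) = (2704 - 1606)*(-7524) = 1098*(-7524) = -8261352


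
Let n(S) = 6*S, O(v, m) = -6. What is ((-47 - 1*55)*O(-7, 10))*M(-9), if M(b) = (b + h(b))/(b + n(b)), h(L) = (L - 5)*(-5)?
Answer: -4148/7 ≈ -592.57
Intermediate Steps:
h(L) = 25 - 5*L (h(L) = (-5 + L)*(-5) = 25 - 5*L)
M(b) = (25 - 4*b)/(7*b) (M(b) = (b + (25 - 5*b))/(b + 6*b) = (25 - 4*b)/((7*b)) = (25 - 4*b)*(1/(7*b)) = (25 - 4*b)/(7*b))
((-47 - 1*55)*O(-7, 10))*M(-9) = ((-47 - 1*55)*(-6))*((⅐)*(25 - 4*(-9))/(-9)) = ((-47 - 55)*(-6))*((⅐)*(-⅑)*(25 + 36)) = (-102*(-6))*((⅐)*(-⅑)*61) = 612*(-61/63) = -4148/7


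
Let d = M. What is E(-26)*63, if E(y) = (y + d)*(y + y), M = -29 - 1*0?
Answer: 180180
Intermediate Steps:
M = -29 (M = -29 + 0 = -29)
d = -29
E(y) = 2*y*(-29 + y) (E(y) = (y - 29)*(y + y) = (-29 + y)*(2*y) = 2*y*(-29 + y))
E(-26)*63 = (2*(-26)*(-29 - 26))*63 = (2*(-26)*(-55))*63 = 2860*63 = 180180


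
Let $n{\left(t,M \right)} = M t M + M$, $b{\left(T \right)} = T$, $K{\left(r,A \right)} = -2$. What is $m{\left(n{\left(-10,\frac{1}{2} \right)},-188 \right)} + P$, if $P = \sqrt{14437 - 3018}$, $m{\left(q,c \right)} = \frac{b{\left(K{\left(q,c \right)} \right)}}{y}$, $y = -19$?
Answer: $\frac{2}{19} + \sqrt{11419} \approx 106.96$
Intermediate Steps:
$n{\left(t,M \right)} = M + t M^{2}$ ($n{\left(t,M \right)} = t M^{2} + M = M + t M^{2}$)
$m{\left(q,c \right)} = \frac{2}{19}$ ($m{\left(q,c \right)} = - \frac{2}{-19} = \left(-2\right) \left(- \frac{1}{19}\right) = \frac{2}{19}$)
$P = \sqrt{11419} \approx 106.86$
$m{\left(n{\left(-10,\frac{1}{2} \right)},-188 \right)} + P = \frac{2}{19} + \sqrt{11419}$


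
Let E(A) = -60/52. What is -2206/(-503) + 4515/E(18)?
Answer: -1966033/503 ≈ -3908.6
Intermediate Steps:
E(A) = -15/13 (E(A) = -60*1/52 = -15/13)
-2206/(-503) + 4515/E(18) = -2206/(-503) + 4515/(-15/13) = -2206*(-1/503) + 4515*(-13/15) = 2206/503 - 3913 = -1966033/503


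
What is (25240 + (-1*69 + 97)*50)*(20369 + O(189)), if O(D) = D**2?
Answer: 1494237600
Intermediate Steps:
(25240 + (-1*69 + 97)*50)*(20369 + O(189)) = (25240 + (-1*69 + 97)*50)*(20369 + 189**2) = (25240 + (-69 + 97)*50)*(20369 + 35721) = (25240 + 28*50)*56090 = (25240 + 1400)*56090 = 26640*56090 = 1494237600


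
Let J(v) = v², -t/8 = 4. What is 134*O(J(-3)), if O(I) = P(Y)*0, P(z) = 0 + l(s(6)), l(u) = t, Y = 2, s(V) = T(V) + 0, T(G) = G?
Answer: 0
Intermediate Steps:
t = -32 (t = -8*4 = -32)
s(V) = V (s(V) = V + 0 = V)
l(u) = -32
P(z) = -32 (P(z) = 0 - 32 = -32)
O(I) = 0 (O(I) = -32*0 = 0)
134*O(J(-3)) = 134*0 = 0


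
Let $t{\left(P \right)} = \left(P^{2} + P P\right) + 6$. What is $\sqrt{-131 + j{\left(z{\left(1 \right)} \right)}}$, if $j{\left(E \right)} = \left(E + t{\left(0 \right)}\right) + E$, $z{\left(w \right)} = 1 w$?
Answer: $i \sqrt{123} \approx 11.091 i$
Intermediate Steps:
$z{\left(w \right)} = w$
$t{\left(P \right)} = 6 + 2 P^{2}$ ($t{\left(P \right)} = \left(P^{2} + P^{2}\right) + 6 = 2 P^{2} + 6 = 6 + 2 P^{2}$)
$j{\left(E \right)} = 6 + 2 E$ ($j{\left(E \right)} = \left(E + \left(6 + 2 \cdot 0^{2}\right)\right) + E = \left(E + \left(6 + 2 \cdot 0\right)\right) + E = \left(E + \left(6 + 0\right)\right) + E = \left(E + 6\right) + E = \left(6 + E\right) + E = 6 + 2 E$)
$\sqrt{-131 + j{\left(z{\left(1 \right)} \right)}} = \sqrt{-131 + \left(6 + 2 \cdot 1\right)} = \sqrt{-131 + \left(6 + 2\right)} = \sqrt{-131 + 8} = \sqrt{-123} = i \sqrt{123}$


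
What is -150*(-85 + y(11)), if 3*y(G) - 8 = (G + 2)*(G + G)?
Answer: -1950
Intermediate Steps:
y(G) = 8/3 + 2*G*(2 + G)/3 (y(G) = 8/3 + ((G + 2)*(G + G))/3 = 8/3 + ((2 + G)*(2*G))/3 = 8/3 + (2*G*(2 + G))/3 = 8/3 + 2*G*(2 + G)/3)
-150*(-85 + y(11)) = -150*(-85 + (8/3 + (⅔)*11² + (4/3)*11)) = -150*(-85 + (8/3 + (⅔)*121 + 44/3)) = -150*(-85 + (8/3 + 242/3 + 44/3)) = -150*(-85 + 98) = -150*13 = -1950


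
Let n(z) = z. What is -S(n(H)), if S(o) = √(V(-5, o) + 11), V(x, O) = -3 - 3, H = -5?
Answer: -√5 ≈ -2.2361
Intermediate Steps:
V(x, O) = -6
S(o) = √5 (S(o) = √(-6 + 11) = √5)
-S(n(H)) = -√5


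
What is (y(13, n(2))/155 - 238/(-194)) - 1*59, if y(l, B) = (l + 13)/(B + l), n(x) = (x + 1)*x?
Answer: -16501258/285665 ≈ -57.764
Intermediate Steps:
n(x) = x*(1 + x) (n(x) = (1 + x)*x = x*(1 + x))
y(l, B) = (13 + l)/(B + l)
(y(13, n(2))/155 - 238/(-194)) - 1*59 = (((13 + 13)/(2*(1 + 2) + 13))/155 - 238/(-194)) - 1*59 = ((26/(2*3 + 13))*(1/155) - 238*(-1/194)) - 59 = ((26/(6 + 13))*(1/155) + 119/97) - 59 = ((26/19)*(1/155) + 119/97) - 59 = (26/2945 + 119/97) - 59 = 352977/285665 - 59 = -16501258/285665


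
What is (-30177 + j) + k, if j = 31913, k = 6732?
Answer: 8468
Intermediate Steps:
(-30177 + j) + k = (-30177 + 31913) + 6732 = 1736 + 6732 = 8468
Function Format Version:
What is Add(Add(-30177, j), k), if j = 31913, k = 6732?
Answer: 8468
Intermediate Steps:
Add(Add(-30177, j), k) = Add(Add(-30177, 31913), 6732) = Add(1736, 6732) = 8468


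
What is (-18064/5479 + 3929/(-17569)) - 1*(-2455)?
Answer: 235980759298/96260551 ≈ 2451.5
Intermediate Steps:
(-18064/5479 + 3929/(-17569)) - 1*(-2455) = (-18064*1/5479 + 3929*(-1/17569)) + 2455 = (-18064/5479 - 3929/17569) + 2455 = -338893407/96260551 + 2455 = 235980759298/96260551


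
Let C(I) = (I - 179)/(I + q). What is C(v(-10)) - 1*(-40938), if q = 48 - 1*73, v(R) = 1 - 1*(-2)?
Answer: 40946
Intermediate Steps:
v(R) = 3 (v(R) = 1 + 2 = 3)
q = -25 (q = 48 - 73 = -25)
C(I) = (-179 + I)/(-25 + I) (C(I) = (I - 179)/(I - 25) = (-179 + I)/(-25 + I))
C(v(-10)) - 1*(-40938) = (-179 + 3)/(-25 + 3) - 1*(-40938) = -176/(-22) + 40938 = -1/22*(-176) + 40938 = 8 + 40938 = 40946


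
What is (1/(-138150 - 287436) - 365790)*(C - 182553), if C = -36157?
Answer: 17023850882113055/212793 ≈ 8.0002e+10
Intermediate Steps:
(1/(-138150 - 287436) - 365790)*(C - 182553) = (1/(-138150 - 287436) - 365790)*(-36157 - 182553) = (1/(-425586) - 365790)*(-218710) = (-1/425586 - 365790)*(-218710) = -155675102941/425586*(-218710) = 17023850882113055/212793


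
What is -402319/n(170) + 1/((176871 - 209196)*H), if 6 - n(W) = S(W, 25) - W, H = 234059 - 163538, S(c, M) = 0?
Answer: -83374809298441/36473461200 ≈ -2285.9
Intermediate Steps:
H = 70521
n(W) = 6 + W (n(W) = 6 - (0 - W) = 6 - (-1)*W = 6 + W)
-402319/n(170) + 1/((176871 - 209196)*H) = -402319/(6 + 170) + 1/((176871 - 209196)*70521) = -402319/176 + (1/70521)/(-32325) = -402319*1/176 - 1/32325*1/70521 = -402319/176 - 1/2279591325 = -83374809298441/36473461200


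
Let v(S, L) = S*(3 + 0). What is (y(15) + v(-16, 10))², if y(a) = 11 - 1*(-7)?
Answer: 900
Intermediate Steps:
y(a) = 18 (y(a) = 11 + 7 = 18)
v(S, L) = 3*S (v(S, L) = S*3 = 3*S)
(y(15) + v(-16, 10))² = (18 + 3*(-16))² = (18 - 48)² = (-30)² = 900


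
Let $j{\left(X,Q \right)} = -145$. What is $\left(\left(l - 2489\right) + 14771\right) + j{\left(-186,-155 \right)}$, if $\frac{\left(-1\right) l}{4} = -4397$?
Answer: $29725$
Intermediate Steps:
$l = 17588$ ($l = \left(-4\right) \left(-4397\right) = 17588$)
$\left(\left(l - 2489\right) + 14771\right) + j{\left(-186,-155 \right)} = \left(\left(17588 - 2489\right) + 14771\right) - 145 = \left(15099 + 14771\right) - 145 = 29870 - 145 = 29725$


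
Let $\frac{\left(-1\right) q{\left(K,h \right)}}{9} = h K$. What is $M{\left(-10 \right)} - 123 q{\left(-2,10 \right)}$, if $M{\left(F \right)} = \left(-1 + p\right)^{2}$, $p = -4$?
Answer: $-22115$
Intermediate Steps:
$q{\left(K,h \right)} = - 9 K h$ ($q{\left(K,h \right)} = - 9 h K = - 9 K h$)
$M{\left(F \right)} = 25$ ($M{\left(F \right)} = \left(-1 - 4\right)^{2} = \left(-5\right)^{2} = 25$)
$M{\left(-10 \right)} - 123 q{\left(-2,10 \right)} = 25 - 123 \left(\left(-9\right) \left(-2\right) 10\right) = 25 - 22140 = -22115$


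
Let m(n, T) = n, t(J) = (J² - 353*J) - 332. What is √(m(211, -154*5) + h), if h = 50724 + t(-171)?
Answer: √140207 ≈ 374.44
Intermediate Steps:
t(J) = -332 + J² - 353*J
h = 139996 (h = 50724 + (-332 + (-171)² - 353*(-171)) = 50724 + (-332 + 29241 + 60363) = 50724 + 89272 = 139996)
√(m(211, -154*5) + h) = √(211 + 139996) = √140207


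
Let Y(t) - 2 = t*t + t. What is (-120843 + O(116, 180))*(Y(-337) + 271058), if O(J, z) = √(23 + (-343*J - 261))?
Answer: -46438998156 + 384292*I*√40026 ≈ -4.6439e+10 + 7.6883e+7*I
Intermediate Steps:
O(J, z) = √(-238 - 343*J) (O(J, z) = √(23 + (-261 - 343*J)) = √(-238 - 343*J))
Y(t) = 2 + t + t² (Y(t) = 2 + (t*t + t) = 2 + (t² + t) = 2 + (t + t²) = 2 + t + t²)
(-120843 + O(116, 180))*(Y(-337) + 271058) = (-120843 + √(-238 - 343*116))*((2 - 337 + (-337)²) + 271058) = (-120843 + √(-238 - 39788))*((2 - 337 + 113569) + 271058) = (-120843 + √(-40026))*(113234 + 271058) = (-120843 + I*√40026)*384292 = -46438998156 + 384292*I*√40026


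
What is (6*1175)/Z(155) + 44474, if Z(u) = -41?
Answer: 1816384/41 ≈ 44302.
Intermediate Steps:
(6*1175)/Z(155) + 44474 = (6*1175)/(-41) + 44474 = 7050*(-1/41) + 44474 = -7050/41 + 44474 = 1816384/41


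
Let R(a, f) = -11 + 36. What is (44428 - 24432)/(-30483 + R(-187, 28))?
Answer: -9998/15229 ≈ -0.65651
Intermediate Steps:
R(a, f) = 25
(44428 - 24432)/(-30483 + R(-187, 28)) = (44428 - 24432)/(-30483 + 25) = 19996/(-30458) = 19996*(-1/30458) = -9998/15229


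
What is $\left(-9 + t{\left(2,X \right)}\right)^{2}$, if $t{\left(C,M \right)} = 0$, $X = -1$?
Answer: $81$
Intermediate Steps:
$\left(-9 + t{\left(2,X \right)}\right)^{2} = \left(-9 + 0\right)^{2} = \left(-9\right)^{2} = 81$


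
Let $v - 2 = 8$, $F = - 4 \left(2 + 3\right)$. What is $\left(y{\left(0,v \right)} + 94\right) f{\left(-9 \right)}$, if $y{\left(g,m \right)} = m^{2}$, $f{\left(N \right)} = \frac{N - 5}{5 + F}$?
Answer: $\frac{2716}{15} \approx 181.07$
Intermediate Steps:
$F = -20$ ($F = \left(-4\right) 5 = -20$)
$v = 10$ ($v = 2 + 8 = 10$)
$f{\left(N \right)} = \frac{1}{3} - \frac{N}{15}$ ($f{\left(N \right)} = \frac{N - 5}{5 - 20} = \frac{-5 + N}{-15} = \left(-5 + N\right) \left(- \frac{1}{15}\right) = \frac{1}{3} - \frac{N}{15}$)
$\left(y{\left(0,v \right)} + 94\right) f{\left(-9 \right)} = \left(10^{2} + 94\right) \left(\frac{1}{3} - - \frac{3}{5}\right) = \left(100 + 94\right) \left(\frac{1}{3} + \frac{3}{5}\right) = 194 \cdot \frac{14}{15} = \frac{2716}{15}$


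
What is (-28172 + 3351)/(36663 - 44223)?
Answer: 24821/7560 ≈ 3.2832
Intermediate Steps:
(-28172 + 3351)/(36663 - 44223) = -24821/(-7560) = -24821*(-1/7560) = 24821/7560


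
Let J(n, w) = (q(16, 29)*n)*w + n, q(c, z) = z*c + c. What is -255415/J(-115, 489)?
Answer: 2221/234721 ≈ 0.0094623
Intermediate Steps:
q(c, z) = c + c*z (q(c, z) = c*z + c = c + c*z)
J(n, w) = n + 480*n*w (J(n, w) = ((16*(1 + 29))*n)*w + n = ((16*30)*n)*w + n = (480*n)*w + n = 480*n*w + n = n + 480*n*w)
-255415/J(-115, 489) = -255415*(-1/(115*(1 + 480*489))) = -255415*(-1/(115*(1 + 234720))) = -255415/((-115*234721)) = -255415/(-26992915) = -255415*(-1/26992915) = 2221/234721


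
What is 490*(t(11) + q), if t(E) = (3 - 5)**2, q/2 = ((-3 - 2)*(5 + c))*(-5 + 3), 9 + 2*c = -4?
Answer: -12740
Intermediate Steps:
c = -13/2 (c = -9/2 + (1/2)*(-4) = -9/2 - 2 = -13/2 ≈ -6.5000)
q = -30 (q = 2*(((-3 - 2)*(5 - 13/2))*(-5 + 3)) = 2*(-5*(-3/2)*(-2)) = 2*((15/2)*(-2)) = 2*(-15) = -30)
t(E) = 4 (t(E) = (-2)**2 = 4)
490*(t(11) + q) = 490*(4 - 30) = 490*(-26) = -12740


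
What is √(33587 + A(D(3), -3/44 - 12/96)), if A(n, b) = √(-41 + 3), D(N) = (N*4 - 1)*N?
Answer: √(33587 + I*√38) ≈ 183.27 + 0.017*I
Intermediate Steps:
D(N) = N*(-1 + 4*N) (D(N) = (4*N - 1)*N = (-1 + 4*N)*N = N*(-1 + 4*N))
A(n, b) = I*√38 (A(n, b) = √(-38) = I*√38)
√(33587 + A(D(3), -3/44 - 12/96)) = √(33587 + I*√38)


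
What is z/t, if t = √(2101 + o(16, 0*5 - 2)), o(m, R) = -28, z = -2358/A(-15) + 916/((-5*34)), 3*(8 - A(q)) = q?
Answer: -206384*√2073/2290665 ≈ -4.1022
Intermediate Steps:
A(q) = 8 - q/3
z = -206384/1105 (z = -2358/(8 - ⅓*(-15)) + 916/((-5*34)) = -2358/(8 + 5) + 916/(-170) = -2358/13 + 916*(-1/170) = -2358*1/13 - 458/85 = -2358/13 - 458/85 = -206384/1105 ≈ -186.77)
t = √2073 (t = √(2101 - 28) = √2073 ≈ 45.530)
z/t = -206384*√2073/2073/1105 = -206384*√2073/2290665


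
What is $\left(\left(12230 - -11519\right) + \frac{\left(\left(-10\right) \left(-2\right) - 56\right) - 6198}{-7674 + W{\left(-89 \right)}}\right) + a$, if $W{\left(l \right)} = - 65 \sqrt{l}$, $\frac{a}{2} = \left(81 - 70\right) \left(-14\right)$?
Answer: $\frac{1389309201457}{59266301} - \frac{405210 i \sqrt{89}}{59266301} \approx 23442.0 - 0.064501 i$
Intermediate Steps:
$a = -308$ ($a = 2 \left(81 - 70\right) \left(-14\right) = 2 \cdot 11 \left(-14\right) = 2 \left(-154\right) = -308$)
$\left(\left(12230 - -11519\right) + \frac{\left(\left(-10\right) \left(-2\right) - 56\right) - 6198}{-7674 + W{\left(-89 \right)}}\right) + a = \left(\left(12230 - -11519\right) + \frac{\left(\left(-10\right) \left(-2\right) - 56\right) - 6198}{-7674 - 65 \sqrt{-89}}\right) - 308 = \left(\left(12230 + 11519\right) + \frac{\left(20 - 56\right) - 6198}{-7674 - 65 i \sqrt{89}}\right) - 308 = \left(23749 + \frac{-36 - 6198}{-7674 - 65 i \sqrt{89}}\right) - 308 = \left(23749 - \frac{6234}{-7674 - 65 i \sqrt{89}}\right) - 308 = 23441 - \frac{6234}{-7674 - 65 i \sqrt{89}}$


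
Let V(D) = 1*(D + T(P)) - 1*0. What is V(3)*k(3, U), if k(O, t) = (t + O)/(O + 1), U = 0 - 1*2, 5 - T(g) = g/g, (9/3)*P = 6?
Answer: 7/4 ≈ 1.7500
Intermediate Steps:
P = 2 (P = (⅓)*6 = 2)
T(g) = 4 (T(g) = 5 - g/g = 5 - 1*1 = 5 - 1 = 4)
U = -2 (U = 0 - 2 = -2)
V(D) = 4 + D (V(D) = 1*(D + 4) - 1*0 = 1*(4 + D) + 0 = (4 + D) + 0 = 4 + D)
k(O, t) = (O + t)/(1 + O)
V(3)*k(3, U) = (4 + 3)*((3 - 2)/(1 + 3)) = 7*(1/4) = 7*((¼)*1) = 7*(¼) = 7/4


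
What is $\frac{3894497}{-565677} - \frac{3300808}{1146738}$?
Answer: $- \frac{1055526477967}{108113885271} \approx -9.7631$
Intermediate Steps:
$\frac{3894497}{-565677} - \frac{3300808}{1146738} = 3894497 \left(- \frac{1}{565677}\right) - \frac{1650404}{573369} = - \frac{3894497}{565677} - \frac{1650404}{573369} = - \frac{1055526477967}{108113885271}$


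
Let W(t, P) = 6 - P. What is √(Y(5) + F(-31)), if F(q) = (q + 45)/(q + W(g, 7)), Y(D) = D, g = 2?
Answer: √73/4 ≈ 2.1360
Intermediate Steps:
F(q) = (45 + q)/(-1 + q) (F(q) = (q + 45)/(q + (6 - 1*7)) = (45 + q)/(q + (6 - 7)) = (45 + q)/(q - 1) = (45 + q)/(-1 + q))
√(Y(5) + F(-31)) = √(5 + (45 - 31)/(-1 - 31)) = √(5 + 14/(-32)) = √(5 - 1/32*14) = √(5 - 7/16) = √(73/16) = √73/4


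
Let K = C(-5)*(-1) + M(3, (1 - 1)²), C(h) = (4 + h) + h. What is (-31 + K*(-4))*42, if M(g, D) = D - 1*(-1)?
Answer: -2478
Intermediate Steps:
C(h) = 4 + 2*h
M(g, D) = 1 + D (M(g, D) = D + 1 = 1 + D)
K = 7 (K = (4 + 2*(-5))*(-1) + (1 + (1 - 1)²) = (4 - 10)*(-1) + (1 + 0²) = -6*(-1) + (1 + 0) = 6 + 1 = 7)
(-31 + K*(-4))*42 = (-31 + 7*(-4))*42 = (-31 - 28)*42 = -59*42 = -2478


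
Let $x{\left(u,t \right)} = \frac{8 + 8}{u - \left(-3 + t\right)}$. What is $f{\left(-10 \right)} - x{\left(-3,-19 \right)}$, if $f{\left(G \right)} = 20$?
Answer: $\frac{364}{19} \approx 19.158$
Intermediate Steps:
$x{\left(u,t \right)} = \frac{16}{3 + u - t}$
$f{\left(-10 \right)} - x{\left(-3,-19 \right)} = 20 - \frac{16}{3 - 3 - -19} = 20 - \frac{16}{3 - 3 + 19} = 20 - \frac{16}{19} = \frac{364}{19}$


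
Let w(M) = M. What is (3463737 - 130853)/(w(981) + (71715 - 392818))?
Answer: -1666442/160061 ≈ -10.411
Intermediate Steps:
(3463737 - 130853)/(w(981) + (71715 - 392818)) = (3463737 - 130853)/(981 + (71715 - 392818)) = 3332884/(981 - 321103) = 3332884/(-320122) = 3332884*(-1/320122) = -1666442/160061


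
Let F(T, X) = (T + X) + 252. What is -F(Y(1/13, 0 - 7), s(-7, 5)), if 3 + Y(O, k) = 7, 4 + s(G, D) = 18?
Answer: -270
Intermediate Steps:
s(G, D) = 14 (s(G, D) = -4 + 18 = 14)
Y(O, k) = 4 (Y(O, k) = -3 + 7 = 4)
F(T, X) = 252 + T + X
-F(Y(1/13, 0 - 7), s(-7, 5)) = -(252 + 4 + 14) = -1*270 = -270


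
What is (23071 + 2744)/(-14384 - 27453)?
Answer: -25815/41837 ≈ -0.61704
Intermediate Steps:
(23071 + 2744)/(-14384 - 27453) = 25815/(-41837) = 25815*(-1/41837) = -25815/41837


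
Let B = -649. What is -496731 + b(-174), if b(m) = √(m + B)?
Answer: -496731 + I*√823 ≈ -4.9673e+5 + 28.688*I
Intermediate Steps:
b(m) = √(-649 + m) (b(m) = √(m - 649) = √(-649 + m))
-496731 + b(-174) = -496731 + √(-649 - 174) = -496731 + √(-823) = -496731 + I*√823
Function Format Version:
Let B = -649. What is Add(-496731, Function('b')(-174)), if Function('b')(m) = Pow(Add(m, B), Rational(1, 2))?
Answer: Add(-496731, Mul(I, Pow(823, Rational(1, 2)))) ≈ Add(-4.9673e+5, Mul(28.688, I))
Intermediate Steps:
Function('b')(m) = Pow(Add(-649, m), Rational(1, 2)) (Function('b')(m) = Pow(Add(m, -649), Rational(1, 2)) = Pow(Add(-649, m), Rational(1, 2)))
Add(-496731, Function('b')(-174)) = Add(-496731, Pow(Add(-649, -174), Rational(1, 2))) = Add(-496731, Pow(-823, Rational(1, 2))) = Add(-496731, Mul(I, Pow(823, Rational(1, 2))))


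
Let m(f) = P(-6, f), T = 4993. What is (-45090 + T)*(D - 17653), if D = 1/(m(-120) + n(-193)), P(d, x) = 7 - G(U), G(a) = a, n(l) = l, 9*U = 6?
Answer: 396386231251/560 ≈ 7.0783e+8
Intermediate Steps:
U = ⅔ (U = (⅑)*6 = ⅔ ≈ 0.66667)
P(d, x) = 19/3 (P(d, x) = 7 - 1*⅔ = 7 - ⅔ = 19/3)
m(f) = 19/3
D = -3/560 (D = 1/(19/3 - 193) = 1/(-560/3) = -3/560 ≈ -0.0053571)
(-45090 + T)*(D - 17653) = (-45090 + 4993)*(-3/560 - 17653) = -40097*(-9885683/560) = 396386231251/560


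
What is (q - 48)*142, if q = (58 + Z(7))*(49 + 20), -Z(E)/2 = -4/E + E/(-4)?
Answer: 4248711/7 ≈ 6.0696e+5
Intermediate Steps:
Z(E) = E/2 + 8/E (Z(E) = -2*(-4/E + E/(-4)) = -2*(-4/E + E*(-¼)) = -2*(-4/E - E/4) = E/2 + 8/E)
q = 60513/14 (q = (58 + ((½)*7 + 8/7))*(49 + 20) = (58 + (7/2 + 8*(⅐)))*69 = (58 + (7/2 + 8/7))*69 = (58 + 65/14)*69 = (877/14)*69 = 60513/14 ≈ 4322.4)
(q - 48)*142 = (60513/14 - 48)*142 = (59841/14)*142 = 4248711/7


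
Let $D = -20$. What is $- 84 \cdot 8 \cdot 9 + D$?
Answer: $-6068$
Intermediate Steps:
$- 84 \cdot 8 \cdot 9 + D = - 84 \cdot 8 \cdot 9 - 20 = \left(-84\right) 72 - 20 = -6048 - 20 = -6068$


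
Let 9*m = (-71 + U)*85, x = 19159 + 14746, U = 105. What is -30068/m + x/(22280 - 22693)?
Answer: -104874103/596785 ≈ -175.73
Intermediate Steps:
x = 33905
m = 2890/9 (m = ((-71 + 105)*85)/9 = (34*85)/9 = (⅑)*2890 = 2890/9 ≈ 321.11)
-30068/m + x/(22280 - 22693) = -30068/2890/9 + 33905/(22280 - 22693) = -30068*9/2890 + 33905/(-413) = -135306/1445 + 33905*(-1/413) = -135306/1445 - 33905/413 = -104874103/596785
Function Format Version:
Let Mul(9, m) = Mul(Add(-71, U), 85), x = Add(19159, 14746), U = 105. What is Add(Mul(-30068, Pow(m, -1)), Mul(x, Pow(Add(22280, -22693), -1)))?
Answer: Rational(-104874103, 596785) ≈ -175.73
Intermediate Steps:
x = 33905
m = Rational(2890, 9) (m = Mul(Rational(1, 9), Mul(Add(-71, 105), 85)) = Mul(Rational(1, 9), Mul(34, 85)) = Mul(Rational(1, 9), 2890) = Rational(2890, 9) ≈ 321.11)
Add(Mul(-30068, Pow(m, -1)), Mul(x, Pow(Add(22280, -22693), -1))) = Add(Mul(-30068, Pow(Rational(2890, 9), -1)), Mul(33905, Pow(Add(22280, -22693), -1))) = Add(Mul(-30068, Rational(9, 2890)), Mul(33905, Pow(-413, -1))) = Add(Rational(-135306, 1445), Mul(33905, Rational(-1, 413))) = Add(Rational(-135306, 1445), Rational(-33905, 413)) = Rational(-104874103, 596785)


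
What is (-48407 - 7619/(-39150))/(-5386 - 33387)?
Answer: 1895126431/1517962950 ≈ 1.2485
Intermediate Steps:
(-48407 - 7619/(-39150))/(-5386 - 33387) = (-48407 - 7619*(-1/39150))/(-38773) = (-48407 + 7619/39150)*(-1/38773) = -1895126431/39150*(-1/38773) = 1895126431/1517962950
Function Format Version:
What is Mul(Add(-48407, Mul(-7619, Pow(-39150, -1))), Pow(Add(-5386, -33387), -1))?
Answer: Rational(1895126431, 1517962950) ≈ 1.2485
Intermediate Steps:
Mul(Add(-48407, Mul(-7619, Pow(-39150, -1))), Pow(Add(-5386, -33387), -1)) = Mul(Add(-48407, Mul(-7619, Rational(-1, 39150))), Pow(-38773, -1)) = Mul(Add(-48407, Rational(7619, 39150)), Rational(-1, 38773)) = Mul(Rational(-1895126431, 39150), Rational(-1, 38773)) = Rational(1895126431, 1517962950)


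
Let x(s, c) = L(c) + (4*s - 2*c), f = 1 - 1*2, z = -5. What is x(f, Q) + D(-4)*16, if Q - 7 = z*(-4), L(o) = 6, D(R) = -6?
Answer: -148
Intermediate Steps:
Q = 27 (Q = 7 - 5*(-4) = 7 + 20 = 27)
f = -1 (f = 1 - 2 = -1)
x(s, c) = 6 - 2*c + 4*s (x(s, c) = 6 + (4*s - 2*c) = 6 + (-2*c + 4*s) = 6 - 2*c + 4*s)
x(f, Q) + D(-4)*16 = (6 - 2*27 + 4*(-1)) - 6*16 = (6 - 54 - 4) - 96 = -52 - 96 = -148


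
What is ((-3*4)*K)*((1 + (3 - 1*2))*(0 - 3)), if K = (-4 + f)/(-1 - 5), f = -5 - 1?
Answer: 120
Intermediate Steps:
f = -6
K = 5/3 (K = (-4 - 6)/(-1 - 5) = -10/(-6) = -10*(-⅙) = 5/3 ≈ 1.6667)
((-3*4)*K)*((1 + (3 - 1*2))*(0 - 3)) = (-3*4*(5/3))*((1 + (3 - 1*2))*(0 - 3)) = (-12*5/3)*((1 + (3 - 2))*(-3)) = -20*(1 + 1)*(-3) = -40*(-3) = -20*(-6) = 120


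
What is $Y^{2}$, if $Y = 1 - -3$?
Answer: $16$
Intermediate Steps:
$Y = 4$ ($Y = 1 + 3 = 4$)
$Y^{2} = 4^{2} = 16$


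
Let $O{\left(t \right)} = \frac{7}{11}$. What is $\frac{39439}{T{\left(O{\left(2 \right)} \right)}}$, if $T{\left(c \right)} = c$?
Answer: $\frac{433829}{7} \approx 61976.0$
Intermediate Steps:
$O{\left(t \right)} = \frac{7}{11}$ ($O{\left(t \right)} = 7 \cdot \frac{1}{11} = \frac{7}{11}$)
$\frac{39439}{T{\left(O{\left(2 \right)} \right)}} = \frac{39439}{\frac{7}{11}} = 39439 \cdot \frac{11}{7} = \frac{433829}{7}$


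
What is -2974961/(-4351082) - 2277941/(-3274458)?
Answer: 4913223232075/3561858815889 ≈ 1.3794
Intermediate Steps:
-2974961/(-4351082) - 2277941/(-3274458) = -2974961*(-1/4351082) - 2277941*(-1/3274458) = 2974961/4351082 + 2277941/3274458 = 4913223232075/3561858815889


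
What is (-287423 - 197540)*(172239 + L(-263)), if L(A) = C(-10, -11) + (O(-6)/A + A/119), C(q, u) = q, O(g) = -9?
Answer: -2614039277007145/31297 ≈ -8.3524e+10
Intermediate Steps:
L(A) = -10 - 9/A + A/119 (L(A) = -10 + (-9/A + A/119) = -10 - 9/A + A/119)
(-287423 - 197540)*(172239 + L(-263)) = (-287423 - 197540)*(172239 + (-10 - 9/(-263) + (1/119)*(-263))) = -484963*(172239 + (-10 - 9*(-1/263) - 263/119)) = -484963*(172239 + (-10 + 9/263 - 263/119)) = -484963*(172239 - 381068/31297) = -484963*5390182915/31297 = -2614039277007145/31297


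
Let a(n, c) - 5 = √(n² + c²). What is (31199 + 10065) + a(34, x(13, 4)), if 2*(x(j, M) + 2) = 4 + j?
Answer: 41269 + √4793/2 ≈ 41304.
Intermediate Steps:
x(j, M) = j/2 (x(j, M) = -2 + (4 + j)/2 = -2 + (2 + j/2) = j/2)
a(n, c) = 5 + √(c² + n²) (a(n, c) = 5 + √(n² + c²) = 5 + √(c² + n²))
(31199 + 10065) + a(34, x(13, 4)) = (31199 + 10065) + (5 + √(((½)*13)² + 34²)) = 41264 + (5 + √((13/2)² + 1156)) = 41264 + (5 + √(169/4 + 1156)) = 41264 + (5 + √(4793/4)) = 41264 + (5 + √4793/2) = 41269 + √4793/2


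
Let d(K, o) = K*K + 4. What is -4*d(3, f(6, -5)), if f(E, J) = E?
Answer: -52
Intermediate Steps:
d(K, o) = 4 + K² (d(K, o) = K² + 4 = 4 + K²)
-4*d(3, f(6, -5)) = -4*(4 + 3²) = -4*(4 + 9) = -4*13 = -52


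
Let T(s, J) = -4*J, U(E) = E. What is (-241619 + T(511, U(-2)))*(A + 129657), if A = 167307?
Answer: -71749769004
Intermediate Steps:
(-241619 + T(511, U(-2)))*(A + 129657) = (-241619 - 4*(-2))*(167307 + 129657) = (-241619 + 8)*296964 = -241611*296964 = -71749769004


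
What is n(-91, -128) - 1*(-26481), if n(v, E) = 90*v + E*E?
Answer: 34675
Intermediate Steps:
n(v, E) = E² + 90*v (n(v, E) = 90*v + E² = E² + 90*v)
n(-91, -128) - 1*(-26481) = ((-128)² + 90*(-91)) - 1*(-26481) = (16384 - 8190) + 26481 = 8194 + 26481 = 34675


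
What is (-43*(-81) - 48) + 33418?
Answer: 36853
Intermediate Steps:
(-43*(-81) - 48) + 33418 = (3483 - 48) + 33418 = 3435 + 33418 = 36853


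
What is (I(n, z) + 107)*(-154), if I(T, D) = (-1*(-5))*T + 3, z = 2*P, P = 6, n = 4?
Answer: -20020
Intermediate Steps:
z = 12 (z = 2*6 = 12)
I(T, D) = 3 + 5*T (I(T, D) = 5*T + 3 = 3 + 5*T)
(I(n, z) + 107)*(-154) = ((3 + 5*4) + 107)*(-154) = ((3 + 20) + 107)*(-154) = (23 + 107)*(-154) = 130*(-154) = -20020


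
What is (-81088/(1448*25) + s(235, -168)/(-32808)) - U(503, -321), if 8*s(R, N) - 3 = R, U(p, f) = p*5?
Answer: -8258563967/3280800 ≈ -2517.2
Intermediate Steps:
U(p, f) = 5*p
s(R, N) = 3/8 + R/8
(-81088/(1448*25) + s(235, -168)/(-32808)) - U(503, -321) = (-81088/(1448*25) + (3/8 + (⅛)*235)/(-32808)) - 5*503 = (-81088/36200 + (3/8 + 235/8)*(-1/32808)) - 1*2515 = (-81088*1/36200 + (119/4)*(-1/32808)) - 2515 = (-56/25 - 119/131232) - 2515 = -7351967/3280800 - 2515 = -8258563967/3280800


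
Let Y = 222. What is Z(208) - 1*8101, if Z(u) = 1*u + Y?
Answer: -7671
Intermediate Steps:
Z(u) = 222 + u (Z(u) = 1*u + 222 = u + 222 = 222 + u)
Z(208) - 1*8101 = (222 + 208) - 1*8101 = 430 - 8101 = -7671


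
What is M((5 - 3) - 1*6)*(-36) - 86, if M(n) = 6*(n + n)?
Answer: 1642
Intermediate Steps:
M(n) = 12*n (M(n) = 6*(2*n) = 12*n)
M((5 - 3) - 1*6)*(-36) - 86 = (12*((5 - 3) - 1*6))*(-36) - 86 = (12*(2 - 6))*(-36) - 86 = (12*(-4))*(-36) - 86 = -48*(-36) - 86 = 1728 - 86 = 1642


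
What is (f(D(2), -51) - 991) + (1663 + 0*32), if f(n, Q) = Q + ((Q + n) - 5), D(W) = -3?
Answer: 562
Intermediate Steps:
f(n, Q) = -5 + n + 2*Q (f(n, Q) = Q + (-5 + Q + n) = -5 + n + 2*Q)
(f(D(2), -51) - 991) + (1663 + 0*32) = ((-5 - 3 + 2*(-51)) - 991) + (1663 + 0*32) = ((-5 - 3 - 102) - 991) + (1663 + 0) = (-110 - 991) + 1663 = -1101 + 1663 = 562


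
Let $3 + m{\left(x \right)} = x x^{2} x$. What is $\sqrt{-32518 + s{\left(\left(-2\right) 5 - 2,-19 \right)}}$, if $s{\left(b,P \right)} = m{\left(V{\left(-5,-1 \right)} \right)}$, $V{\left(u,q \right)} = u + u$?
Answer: $i \sqrt{22521} \approx 150.07 i$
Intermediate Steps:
$V{\left(u,q \right)} = 2 u$
$m{\left(x \right)} = -3 + x^{4}$ ($m{\left(x \right)} = -3 + x x^{2} x = -3 + x^{3} x = -3 + x^{4}$)
$s{\left(b,P \right)} = 9997$ ($s{\left(b,P \right)} = -3 + \left(2 \left(-5\right)\right)^{4} = -3 + \left(-10\right)^{4} = -3 + 10000 = 9997$)
$\sqrt{-32518 + s{\left(\left(-2\right) 5 - 2,-19 \right)}} = \sqrt{-32518 + 9997} = \sqrt{-22521} = i \sqrt{22521}$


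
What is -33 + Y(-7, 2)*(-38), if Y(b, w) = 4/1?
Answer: -185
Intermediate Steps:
Y(b, w) = 4 (Y(b, w) = 4*1 = 4)
-33 + Y(-7, 2)*(-38) = -33 + 4*(-38) = -33 - 152 = -185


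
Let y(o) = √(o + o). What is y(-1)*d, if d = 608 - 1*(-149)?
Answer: 757*I*√2 ≈ 1070.6*I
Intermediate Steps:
d = 757 (d = 608 + 149 = 757)
y(o) = √2*√o (y(o) = √(2*o) = √2*√o)
y(-1)*d = (√2*√(-1))*757 = (√2*I)*757 = (I*√2)*757 = 757*I*√2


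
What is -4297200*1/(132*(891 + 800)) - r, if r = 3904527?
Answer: -72628464827/18601 ≈ -3.9045e+6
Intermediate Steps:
-4297200*1/(132*(891 + 800)) - r = -4297200*1/(132*(891 + 800)) - 1*3904527 = -4297200/(1691*132) - 3904527 = -4297200/223212 - 3904527 = -4297200*1/223212 - 3904527 = -358100/18601 - 3904527 = -72628464827/18601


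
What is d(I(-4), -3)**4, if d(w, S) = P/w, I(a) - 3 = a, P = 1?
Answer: 1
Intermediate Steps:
I(a) = 3 + a
d(w, S) = 1/w
d(I(-4), -3)**4 = (1/(3 - 4))**4 = (1/(-1))**4 = (-1)**4 = 1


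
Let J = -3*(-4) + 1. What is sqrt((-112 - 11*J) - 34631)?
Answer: I*sqrt(34886) ≈ 186.78*I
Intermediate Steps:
J = 13 (J = 12 + 1 = 13)
sqrt((-112 - 11*J) - 34631) = sqrt((-112 - 11*13) - 34631) = sqrt((-112 - 143) - 34631) = sqrt(-255 - 34631) = sqrt(-34886) = I*sqrt(34886)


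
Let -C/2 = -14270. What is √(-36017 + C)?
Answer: I*√7477 ≈ 86.47*I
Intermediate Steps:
C = 28540 (C = -2*(-14270) = 28540)
√(-36017 + C) = √(-36017 + 28540) = √(-7477) = I*√7477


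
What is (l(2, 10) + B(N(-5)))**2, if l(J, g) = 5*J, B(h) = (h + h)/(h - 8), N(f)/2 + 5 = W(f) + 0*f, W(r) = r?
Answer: 6400/49 ≈ 130.61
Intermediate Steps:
N(f) = -10 + 2*f (N(f) = -10 + 2*(f + 0*f) = -10 + 2*(f + 0) = -10 + 2*f)
B(h) = 2*h/(-8 + h) (B(h) = (2*h)/(-8 + h) = 2*h/(-8 + h))
(l(2, 10) + B(N(-5)))**2 = (5*2 + 2*(-10 + 2*(-5))/(-8 + (-10 + 2*(-5))))**2 = (10 + 2*(-10 - 10)/(-8 + (-10 - 10)))**2 = (10 + 2*(-20)/(-8 - 20))**2 = (10 + 2*(-20)/(-28))**2 = (10 + 2*(-20)*(-1/28))**2 = (10 + 10/7)**2 = (80/7)**2 = 6400/49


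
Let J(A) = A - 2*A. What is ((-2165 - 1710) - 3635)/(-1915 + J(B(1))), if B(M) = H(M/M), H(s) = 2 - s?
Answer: 3755/958 ≈ 3.9196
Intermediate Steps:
B(M) = 1 (B(M) = 2 - M/M = 2 - 1*1 = 2 - 1 = 1)
J(A) = -A
((-2165 - 1710) - 3635)/(-1915 + J(B(1))) = ((-2165 - 1710) - 3635)/(-1915 - 1*1) = (-3875 - 3635)/(-1915 - 1) = -7510/(-1916) = -7510*(-1/1916) = 3755/958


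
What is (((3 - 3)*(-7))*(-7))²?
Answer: 0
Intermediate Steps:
(((3 - 3)*(-7))*(-7))² = ((0*(-7))*(-7))² = (0*(-7))² = 0² = 0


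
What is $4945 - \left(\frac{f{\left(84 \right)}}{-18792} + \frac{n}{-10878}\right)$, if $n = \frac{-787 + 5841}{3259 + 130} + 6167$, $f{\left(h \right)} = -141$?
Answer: $\frac{3884547875021}{785461752} \approx 4945.6$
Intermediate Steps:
$n = \frac{20905017}{3389}$ ($n = \frac{5054}{3389} + 6167 = \frac{20905017}{3389} \approx 6168.5$)
$4945 - \left(\frac{f{\left(84 \right)}}{-18792} + \frac{n}{-10878}\right) = 4945 - \left(- \frac{141}{-18792} + \frac{20905017}{3389 \left(-10878\right)}\right) = 4945 - \left(\left(-141\right) \left(- \frac{1}{18792}\right) + \frac{20905017}{3389} \left(- \frac{1}{10878}\right)\right) = 4945 - \left(\frac{47}{6264} - \frac{142211}{250786}\right) = 4945 - - \frac{439511381}{785461752} = 4945 + \frac{439511381}{785461752} = \frac{3884547875021}{785461752}$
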